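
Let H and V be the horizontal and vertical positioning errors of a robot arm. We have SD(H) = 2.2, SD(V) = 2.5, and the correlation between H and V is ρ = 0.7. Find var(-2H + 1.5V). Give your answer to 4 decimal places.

10.3225

var(H) = (2.2)² = 4.84;  var(V) = (2.5)² = 6.25
Cov(H,V) = ρ·SD(H)·SD(V) = 0.7·2.2·2.5 = 3.85
var(-2H + 1.5V) = (-2)²·var(H) + (1.5)²·var(V) + 2·(-2)·(1.5)·Cov(H,V)
= 4·4.84 + 2.25·6.25 + -6·3.85 = 10.3225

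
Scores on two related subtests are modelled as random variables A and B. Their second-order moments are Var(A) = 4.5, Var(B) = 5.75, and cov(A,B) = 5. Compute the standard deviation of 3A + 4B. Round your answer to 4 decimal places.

15.8902

Var(3A + 4B) = (3)²·Var(A) + (4)²·Var(B) + 2·(3)·(4)·cov(A,B)
= 9·4.5 + 16·5.75 + 24·5 = 252.5
sd(3A + 4B) = √252.5 ≈ 15.8902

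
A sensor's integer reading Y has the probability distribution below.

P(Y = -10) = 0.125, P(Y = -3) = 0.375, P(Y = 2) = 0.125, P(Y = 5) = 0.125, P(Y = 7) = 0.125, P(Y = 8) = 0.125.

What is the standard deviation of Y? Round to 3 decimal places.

E[Y] = (-10)(0.125) + (-3)(0.375) + (2)(0.125) + (5)(0.125) + (7)(0.125) + (8)(0.125) = 0.375
E[Y²] = (-10)²(0.125) + (-3)²(0.375) + (2)²(0.125) + (5)²(0.125) + (7)²(0.125) + (8)²(0.125) = 33.625
Var(Y) = E[Y²] − (E[Y])² = 33.625 − (0.375)² = 33.484375
SD(Y) = √33.484375 ≈ 5.787

5.787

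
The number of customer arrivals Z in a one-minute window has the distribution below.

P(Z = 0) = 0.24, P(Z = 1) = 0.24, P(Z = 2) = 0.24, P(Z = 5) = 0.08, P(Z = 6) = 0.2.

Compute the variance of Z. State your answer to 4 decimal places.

E[Z] = (0)(0.24) + (1)(0.24) + (2)(0.24) + (5)(0.08) + (6)(0.2) = 2.32
E[Z²] = (0)²(0.24) + (1)²(0.24) + (2)²(0.24) + (5)²(0.08) + (6)²(0.2) = 10.4
V(Z) = E[Z²] − (E[Z])² = 10.4 − (2.32)² = 5.0176

5.0176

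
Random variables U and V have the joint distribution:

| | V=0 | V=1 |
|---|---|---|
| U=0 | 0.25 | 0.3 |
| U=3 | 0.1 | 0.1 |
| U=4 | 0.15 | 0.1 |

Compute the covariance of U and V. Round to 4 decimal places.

-0.1000

E[U] = 1.6,  E[V] = 0.5
E[UV] = 0.7
Cov(U,V) = E[UV] − E[U]E[V] = 0.7 − (1.6)(0.5) = -0.1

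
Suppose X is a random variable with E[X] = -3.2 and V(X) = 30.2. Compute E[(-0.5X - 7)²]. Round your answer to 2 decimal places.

36.71

E[-0.5X - 7] = -0.5·-3.2 − 7 = -5.4
V(-0.5X - 7) = (-0.5)²·30.2 = 7.55
E[(-0.5X - 7)²] = V((-0.5X - 7)) + (E[(-0.5X - 7)])² = 7.55 + (-5.4)² = 36.71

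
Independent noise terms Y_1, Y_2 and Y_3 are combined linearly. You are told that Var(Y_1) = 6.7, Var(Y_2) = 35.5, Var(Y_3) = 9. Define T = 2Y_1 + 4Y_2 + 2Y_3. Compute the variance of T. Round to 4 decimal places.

630.8000

By independence, Var(T) = (2)²Var(Y_1) + (4)²Var(Y_2) + (2)²Var(Y_3)
= (2)²·6.7 + (4)²·35.5 + (2)²·9 = 630.8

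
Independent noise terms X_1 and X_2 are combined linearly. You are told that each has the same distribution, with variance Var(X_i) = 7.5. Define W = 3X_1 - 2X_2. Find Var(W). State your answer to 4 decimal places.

97.5000

By independence, Var(W) = (3)²Var(X_1) + (-2)²Var(X_2)
= (3)²·7.5 + (-2)²·7.5 = 97.5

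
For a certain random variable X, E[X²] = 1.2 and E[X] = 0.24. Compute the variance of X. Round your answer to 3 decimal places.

1.142

Var(X) = 1.2 − (0.24)² = 1.1424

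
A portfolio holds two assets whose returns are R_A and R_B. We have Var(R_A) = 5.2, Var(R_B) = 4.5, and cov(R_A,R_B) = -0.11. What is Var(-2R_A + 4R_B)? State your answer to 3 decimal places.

Var(-2R_A + 4R_B) = (-2)²·Var(R_A) + (4)²·Var(R_B) + 2·(-2)·(4)·cov(R_A,R_B)
= 4·5.2 + 16·4.5 + -16·-0.11 = 94.56

94.560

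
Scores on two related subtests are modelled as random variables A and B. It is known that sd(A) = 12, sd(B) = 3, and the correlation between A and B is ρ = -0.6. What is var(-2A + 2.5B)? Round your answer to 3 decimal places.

848.250

var(A) = (12)² = 144;  var(B) = (3)² = 9
Cov(A,B) = ρ·sd(A)·sd(B) = -0.6·12·3 = -21.6
var(-2A + 2.5B) = (-2)²·var(A) + (2.5)²·var(B) + 2·(-2)·(2.5)·Cov(A,B)
= 4·144 + 6.25·9 + -10·-21.6 = 848.25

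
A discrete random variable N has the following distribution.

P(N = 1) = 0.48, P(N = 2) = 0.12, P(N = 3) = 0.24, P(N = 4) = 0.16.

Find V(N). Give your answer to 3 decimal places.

E[N] = (1)(0.48) + (2)(0.12) + (3)(0.24) + (4)(0.16) = 2.08
E[N²] = (1)²(0.48) + (2)²(0.12) + (3)²(0.24) + (4)²(0.16) = 5.68
V(N) = E[N²] − (E[N])² = 5.68 − (2.08)² = 1.3536

1.354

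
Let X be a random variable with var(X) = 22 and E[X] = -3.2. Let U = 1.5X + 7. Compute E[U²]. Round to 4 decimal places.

54.3400

E[1.5X + 7] = 1.5·-3.2 + 7 = 2.2
var(1.5X + 7) = (1.5)²·22 = 49.5
E[U²] = var(U) + (E[U])² = 49.5 + (2.2)² = 54.34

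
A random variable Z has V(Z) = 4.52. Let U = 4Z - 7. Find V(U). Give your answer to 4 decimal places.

V(4Z - 7) = (4)²·V(Z) = 16·4.52 = 72.32

72.3200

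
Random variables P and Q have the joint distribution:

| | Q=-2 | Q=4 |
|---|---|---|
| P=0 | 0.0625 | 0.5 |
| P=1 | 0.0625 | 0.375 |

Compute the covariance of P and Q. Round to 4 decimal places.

-0.0469

E[P] = 0.4375,  E[Q] = 3.25
E[PQ] = 1.375
Cov(P,Q) = E[PQ] − E[P]E[Q] = 1.375 − (0.4375)(3.25) = -0.046875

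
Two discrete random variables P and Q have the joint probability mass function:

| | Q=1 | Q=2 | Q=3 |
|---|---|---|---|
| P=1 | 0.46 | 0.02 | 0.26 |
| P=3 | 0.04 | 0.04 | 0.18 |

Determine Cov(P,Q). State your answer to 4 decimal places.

0.3112

E[P] = 1.52,  E[Q] = 1.94
E[PQ] = 3.26
Cov(P,Q) = E[PQ] − E[P]E[Q] = 3.26 − (1.52)(1.94) = 0.3112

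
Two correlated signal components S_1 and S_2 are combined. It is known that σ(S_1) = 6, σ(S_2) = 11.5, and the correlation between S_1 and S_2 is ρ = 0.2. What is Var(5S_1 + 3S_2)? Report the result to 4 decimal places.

Var(S_1) = (6)² = 36;  Var(S_2) = (11.5)² = 132.25
cov(S_1,S_2) = ρ·σ(S_1)·σ(S_2) = 0.2·6·11.5 = 13.8
Var(5S_1 + 3S_2) = (5)²·Var(S_1) + (3)²·Var(S_2) + 2·(5)·(3)·cov(S_1,S_2)
= 25·36 + 9·132.25 + 30·13.8 = 2504.25

2504.2500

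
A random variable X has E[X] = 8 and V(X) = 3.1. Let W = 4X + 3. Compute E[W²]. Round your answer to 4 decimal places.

1274.6000

E[4X + 3] = 4·8 + 3 = 35
V(4X + 3) = (4)²·3.1 = 49.6
E[W²] = V(W) + (E[W])² = 49.6 + (35)² = 1274.6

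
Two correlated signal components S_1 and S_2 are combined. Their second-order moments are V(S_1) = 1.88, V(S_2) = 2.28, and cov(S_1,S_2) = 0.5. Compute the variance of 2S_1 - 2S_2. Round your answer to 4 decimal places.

12.6400

V(2S_1 - 2S_2) = (2)²·V(S_1) + (-2)²·V(S_2) + 2·(2)·(-2)·cov(S_1,S_2)
= 4·1.88 + 4·2.28 + -8·0.5 = 12.64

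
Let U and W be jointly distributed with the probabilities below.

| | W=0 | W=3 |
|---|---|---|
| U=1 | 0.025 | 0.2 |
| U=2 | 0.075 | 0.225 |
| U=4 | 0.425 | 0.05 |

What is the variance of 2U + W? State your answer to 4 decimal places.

3.3094

E[U] = 2.725,  E[W] = 1.425,  E[UW] = 2.55
var(U) = 9.025 − (2.725)² = 1.599375;  var(W) = 4.275 − (1.425)² = 2.244375
Cov(U,W) = 2.55 − (2.725)(1.425) = -1.333125
var(2U + W) = (2)²·1.599375 + (1)²·2.244375 + 2·(2)·(1)·-1.333125 = 3.309375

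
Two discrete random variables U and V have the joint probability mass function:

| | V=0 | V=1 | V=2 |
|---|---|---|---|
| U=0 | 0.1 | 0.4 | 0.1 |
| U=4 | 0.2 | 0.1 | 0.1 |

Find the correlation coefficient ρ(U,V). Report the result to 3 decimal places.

E[U] = 1.6,  E[V] = 0.9
E[UV] = 1.2
Cov(U,V) = E[UV] − E[U]E[V] = 1.2 − (1.6)(0.9) = -0.24
var(U) = 3.84,  var(V) = 0.49
ρ = -0.24 / √(3.84·0.49) ≈ -0.175

-0.175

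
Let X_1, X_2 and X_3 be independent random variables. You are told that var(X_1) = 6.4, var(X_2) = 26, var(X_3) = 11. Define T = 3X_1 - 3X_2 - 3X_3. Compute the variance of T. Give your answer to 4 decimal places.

By independence, var(T) = (3)²var(X_1) + (-3)²var(X_2) + (-3)²var(X_3)
= (3)²·6.4 + (-3)²·26 + (-3)²·11 = 390.6

390.6000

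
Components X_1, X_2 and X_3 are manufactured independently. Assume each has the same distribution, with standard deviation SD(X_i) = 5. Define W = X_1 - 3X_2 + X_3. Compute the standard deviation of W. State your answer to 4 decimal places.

var(X_i) = (5)² = 25
By independence, var(W) = (1)²var(X_1) + (-3)²var(X_2) + (1)²var(X_3)
= (1)²·25 + (-3)²·25 + (1)²·25 = 275
SD(W) = √275 ≈ 16.5831

16.5831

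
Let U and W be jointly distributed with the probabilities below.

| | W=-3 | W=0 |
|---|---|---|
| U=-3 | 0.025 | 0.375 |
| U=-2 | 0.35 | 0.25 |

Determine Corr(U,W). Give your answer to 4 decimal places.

-0.5270

E[U] = -2.4,  E[W] = -1.125
E[UW] = 2.325
Cov(U,W) = E[UW] − E[U]E[W] = 2.325 − (-2.4)(-1.125) = -0.375
Var(U) = 0.24,  Var(W) = 2.109375
ρ = -0.375 / √(0.24·2.109375) ≈ -0.5270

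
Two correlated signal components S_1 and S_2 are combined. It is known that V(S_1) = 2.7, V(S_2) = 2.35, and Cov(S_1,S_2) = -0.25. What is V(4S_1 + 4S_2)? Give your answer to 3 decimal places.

V(4S_1 + 4S_2) = (4)²·V(S_1) + (4)²·V(S_2) + 2·(4)·(4)·Cov(S_1,S_2)
= 16·2.7 + 16·2.35 + 32·-0.25 = 72.8

72.800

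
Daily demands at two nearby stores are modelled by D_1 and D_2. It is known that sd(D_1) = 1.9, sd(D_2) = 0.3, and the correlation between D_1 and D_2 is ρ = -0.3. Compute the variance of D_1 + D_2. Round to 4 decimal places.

3.3580

V(D_1) = (1.9)² = 3.61;  V(D_2) = (0.3)² = 0.09
cov(D_1,D_2) = ρ·sd(D_1)·sd(D_2) = -0.3·1.9·0.3 = -0.171
V(D_1 + D_2) = (1)²·V(D_1) + (1)²·V(D_2) + 2·(1)·(1)·cov(D_1,D_2)
= 1·3.61 + 1·0.09 + 2·-0.171 = 3.358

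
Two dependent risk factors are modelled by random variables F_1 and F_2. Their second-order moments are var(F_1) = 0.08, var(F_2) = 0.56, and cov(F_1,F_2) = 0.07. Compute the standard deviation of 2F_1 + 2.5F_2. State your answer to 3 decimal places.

var(2F_1 + 2.5F_2) = (2)²·var(F_1) + (2.5)²·var(F_2) + 2·(2)·(2.5)·cov(F_1,F_2)
= 4·0.08 + 6.25·0.56 + 10·0.07 = 4.52
σ(2F_1 + 2.5F_2) = √4.52 ≈ 2.126

2.126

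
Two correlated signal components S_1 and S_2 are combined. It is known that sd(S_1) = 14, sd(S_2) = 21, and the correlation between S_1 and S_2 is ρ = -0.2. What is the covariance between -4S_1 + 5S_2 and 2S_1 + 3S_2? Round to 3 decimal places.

var(S_1) = (14)² = 196;  var(S_2) = (21)² = 441
Cov(S_1,S_2) = ρ·sd(S_1)·sd(S_2) = -0.2·14·21 = -58.8
Cov(-4S_1 + 5S_2, 2S_1 + 3S_2) = (-4)(2)var(S_1) + (5)(3)var(S_2) + [(-4)(3) + (5)(2)]Cov(S_1,S_2)
= -8·196 + 15·441 + -2·-58.8 = 5164.6

5164.600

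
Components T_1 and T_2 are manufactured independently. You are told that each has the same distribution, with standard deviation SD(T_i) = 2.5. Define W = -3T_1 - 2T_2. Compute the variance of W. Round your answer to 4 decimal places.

var(T_i) = (2.5)² = 6.25
By independence, var(W) = (-3)²var(T_1) + (-2)²var(T_2)
= (-3)²·6.25 + (-2)²·6.25 = 81.25

81.2500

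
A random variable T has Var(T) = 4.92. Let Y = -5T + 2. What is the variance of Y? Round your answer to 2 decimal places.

123.00

Var(-5T + 2) = (-5)²·Var(T) = 25·4.92 = 123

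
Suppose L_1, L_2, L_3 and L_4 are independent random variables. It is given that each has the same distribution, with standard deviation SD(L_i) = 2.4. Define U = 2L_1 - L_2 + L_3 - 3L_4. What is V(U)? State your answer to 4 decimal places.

V(L_i) = (2.4)² = 5.76
By independence, V(U) = (2)²V(L_1) + (-1)²V(L_2) + (1)²V(L_3) + (-3)²V(L_4)
= (2)²·5.76 + (-1)²·5.76 + (1)²·5.76 + (-3)²·5.76 = 86.4

86.4000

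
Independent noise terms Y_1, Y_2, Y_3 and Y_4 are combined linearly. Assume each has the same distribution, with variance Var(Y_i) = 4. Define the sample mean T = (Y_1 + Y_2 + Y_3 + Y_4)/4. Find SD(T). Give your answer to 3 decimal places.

By independence, Var(T) = (0.25)²Var(Y_1) + (0.25)²Var(Y_2) + (0.25)²Var(Y_3) + (0.25)²Var(Y_4)
= (0.25)²·4 + (0.25)²·4 + (0.25)²·4 + (0.25)²·4 = 1
SD(T) = √1 ≈ 1.000

1.000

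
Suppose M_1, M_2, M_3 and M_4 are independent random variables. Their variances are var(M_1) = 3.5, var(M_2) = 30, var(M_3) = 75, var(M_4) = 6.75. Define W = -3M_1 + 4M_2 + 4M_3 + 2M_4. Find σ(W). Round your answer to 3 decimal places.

41.695

By independence, var(W) = (-3)²var(M_1) + (4)²var(M_2) + (4)²var(M_3) + (2)²var(M_4)
= (-3)²·3.5 + (4)²·30 + (4)²·75 + (2)²·6.75 = 1738.5
σ(W) = √1738.5 ≈ 41.695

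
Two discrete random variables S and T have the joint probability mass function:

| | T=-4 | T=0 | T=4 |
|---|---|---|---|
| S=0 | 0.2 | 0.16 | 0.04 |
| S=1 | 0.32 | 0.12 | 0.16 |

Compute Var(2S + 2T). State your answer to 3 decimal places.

41.510

E[S] = 0.6,  E[T] = -1.28,  E[ST] = -0.64
Var(S) = 0.6 − (0.6)² = 0.24;  Var(T) = 11.52 − (-1.28)² = 9.8816
cov(S,T) = -0.64 − (0.6)(-1.28) = 0.128
Var(2S + 2T) = (2)²·0.24 + (2)²·9.8816 + 2·(2)·(2)·0.128 = 41.5104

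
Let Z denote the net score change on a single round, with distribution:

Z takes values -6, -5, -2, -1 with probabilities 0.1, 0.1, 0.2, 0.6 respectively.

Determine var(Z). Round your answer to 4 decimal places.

E[Z] = (-6)(0.1) + (-5)(0.1) + (-2)(0.2) + (-1)(0.6) = -2.1
E[Z²] = (-6)²(0.1) + (-5)²(0.1) + (-2)²(0.2) + (-1)²(0.6) = 7.5
var(Z) = E[Z²] − (E[Z])² = 7.5 − (-2.1)² = 3.09

3.0900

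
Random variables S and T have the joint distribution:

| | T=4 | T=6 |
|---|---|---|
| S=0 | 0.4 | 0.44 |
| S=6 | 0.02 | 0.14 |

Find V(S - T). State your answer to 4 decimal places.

4.6800

E[S] = 0.96,  E[T] = 5.16,  E[ST] = 5.52
V(S) = 5.76 − (0.96)² = 4.8384;  V(T) = 27.6 − (5.16)² = 0.9744
Cov(S,T) = 5.52 − (0.96)(5.16) = 0.5664
V(S - T) = (1)²·4.8384 + (-1)²·0.9744 + 2·(1)·(-1)·0.5664 = 4.68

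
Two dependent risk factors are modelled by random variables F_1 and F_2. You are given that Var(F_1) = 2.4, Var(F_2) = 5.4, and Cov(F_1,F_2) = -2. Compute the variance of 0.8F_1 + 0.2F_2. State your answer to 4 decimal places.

1.1120

Var(0.8F_1 + 0.2F_2) = (0.8)²·Var(F_1) + (0.2)²·Var(F_2) + 2·(0.8)·(0.2)·Cov(F_1,F_2)
= 0.64·2.4 + 0.04·5.4 + 0.32·-2 = 1.112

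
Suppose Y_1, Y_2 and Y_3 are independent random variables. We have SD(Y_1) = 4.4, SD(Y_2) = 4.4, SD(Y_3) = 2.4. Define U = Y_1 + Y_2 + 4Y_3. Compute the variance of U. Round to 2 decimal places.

Var(Y_1) = 19.36, Var(Y_2) = 19.36, Var(Y_3) = 5.76
By independence, Var(U) = (1)²Var(Y_1) + (1)²Var(Y_2) + (4)²Var(Y_3)
= (1)²·19.36 + (1)²·19.36 + (4)²·5.76 = 130.88

130.88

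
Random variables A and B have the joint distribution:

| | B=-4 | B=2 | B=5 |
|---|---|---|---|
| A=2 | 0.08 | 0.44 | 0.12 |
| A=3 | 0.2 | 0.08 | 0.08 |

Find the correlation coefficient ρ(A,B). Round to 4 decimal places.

-0.3636

E[A] = 2.36,  E[B] = 0.92
E[AB] = 1.6
Cov(A,B) = E[AB] − E[A]E[B] = 1.6 − (2.36)(0.92) = -0.5712
var(A) = 0.2304,  var(B) = 10.7136
ρ = -0.5712 / √(0.2304·10.7136) ≈ -0.3636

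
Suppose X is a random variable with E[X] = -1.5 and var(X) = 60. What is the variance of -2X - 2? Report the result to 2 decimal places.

var(-2X - 2) = (-2)²·var(X) = 4·60 = 240

240.00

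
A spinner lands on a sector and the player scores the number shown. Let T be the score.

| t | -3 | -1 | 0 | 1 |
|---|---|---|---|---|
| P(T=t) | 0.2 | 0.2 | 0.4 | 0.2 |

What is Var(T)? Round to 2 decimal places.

E[T] = (-3)(0.2) + (-1)(0.2) + (0)(0.4) + (1)(0.2) = -0.6
E[T²] = (-3)²(0.2) + (-1)²(0.2) + (0)²(0.4) + (1)²(0.2) = 2.2
Var(T) = E[T²] − (E[T])² = 2.2 − (-0.6)² = 1.84

1.84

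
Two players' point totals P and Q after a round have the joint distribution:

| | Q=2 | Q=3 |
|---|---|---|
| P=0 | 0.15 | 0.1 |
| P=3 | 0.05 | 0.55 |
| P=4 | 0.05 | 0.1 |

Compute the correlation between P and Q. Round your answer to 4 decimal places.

E[P] = 2.4,  E[Q] = 2.75
E[PQ] = 6.85
cov(P,Q) = E[PQ] − E[P]E[Q] = 6.85 − (2.4)(2.75) = 0.25
V(P) = 2.04,  V(Q) = 0.1875
ρ = 0.25 / √(2.04·0.1875) ≈ 0.4042

0.4042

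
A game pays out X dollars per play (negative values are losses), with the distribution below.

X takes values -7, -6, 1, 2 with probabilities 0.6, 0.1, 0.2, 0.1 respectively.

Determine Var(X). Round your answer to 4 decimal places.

E[X] = (-7)(0.6) + (-6)(0.1) + (1)(0.2) + (2)(0.1) = -4.4
E[X²] = (-7)²(0.6) + (-6)²(0.1) + (1)²(0.2) + (2)²(0.1) = 33.6
Var(X) = E[X²] − (E[X])² = 33.6 − (-4.4)² = 14.24

14.2400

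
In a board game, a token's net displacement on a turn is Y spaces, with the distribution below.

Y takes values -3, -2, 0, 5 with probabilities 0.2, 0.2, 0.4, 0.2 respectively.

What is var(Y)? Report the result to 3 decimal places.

E[Y] = (-3)(0.2) + (-2)(0.2) + (0)(0.4) + (5)(0.2) = 0
E[Y²] = (-3)²(0.2) + (-2)²(0.2) + (0)²(0.4) + (5)²(0.2) = 7.6
var(Y) = E[Y²] − (E[Y])² = 7.6 − (0)² = 7.6

7.600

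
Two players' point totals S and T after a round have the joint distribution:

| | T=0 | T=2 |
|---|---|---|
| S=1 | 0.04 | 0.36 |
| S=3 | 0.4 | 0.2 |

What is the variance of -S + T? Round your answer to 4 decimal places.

E[S] = 2.2,  E[T] = 1.12,  E[ST] = 1.92
Var(S) = 5.8 − (2.2)² = 0.96;  Var(T) = 2.24 − (1.12)² = 0.9856
cov(S,T) = 1.92 − (2.2)(1.12) = -0.544
Var(-S + T) = (-1)²·0.96 + (1)²·0.9856 + 2·(-1)·(1)·-0.544 = 3.0336

3.0336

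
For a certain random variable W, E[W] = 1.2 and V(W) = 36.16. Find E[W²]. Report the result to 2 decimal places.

37.60

E[W²] = V(W) + (E[W])² = 36.16 + (1.2)² = 37.6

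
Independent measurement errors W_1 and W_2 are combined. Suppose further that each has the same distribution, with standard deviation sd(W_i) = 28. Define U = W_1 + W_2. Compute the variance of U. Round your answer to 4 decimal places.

1568.0000

var(W_i) = (28)² = 784
By independence, var(U) = (1)²var(W_1) + (1)²var(W_2)
= (1)²·784 + (1)²·784 = 1568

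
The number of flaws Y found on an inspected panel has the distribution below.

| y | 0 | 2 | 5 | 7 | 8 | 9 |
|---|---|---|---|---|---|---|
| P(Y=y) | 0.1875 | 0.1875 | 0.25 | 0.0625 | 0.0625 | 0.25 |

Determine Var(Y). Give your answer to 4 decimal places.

E[Y] = (0)(0.1875) + (2)(0.1875) + (5)(0.25) + (7)(0.0625) + (8)(0.0625) + (9)(0.25) = 4.8125
E[Y²] = (0)²(0.1875) + (2)²(0.1875) + (5)²(0.25) + (7)²(0.0625) + (8)²(0.0625) + (9)²(0.25) = 34.3125
Var(Y) = E[Y²] − (E[Y])² = 34.3125 − (4.8125)² = 11.15234375

11.1523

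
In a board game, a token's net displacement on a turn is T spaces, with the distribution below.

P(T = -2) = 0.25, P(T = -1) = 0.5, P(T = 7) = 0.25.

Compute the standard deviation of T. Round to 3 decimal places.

E[T] = (-2)(0.25) + (-1)(0.5) + (7)(0.25) = 0.75
E[T²] = (-2)²(0.25) + (-1)²(0.5) + (7)²(0.25) = 13.75
Var(T) = E[T²] − (E[T])² = 13.75 − (0.75)² = 13.1875
sd(T) = √13.1875 ≈ 3.631

3.631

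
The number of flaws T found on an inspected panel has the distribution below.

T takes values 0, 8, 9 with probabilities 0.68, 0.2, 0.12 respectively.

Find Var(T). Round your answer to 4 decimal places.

E[T] = (0)(0.68) + (8)(0.2) + (9)(0.12) = 2.68
E[T²] = (0)²(0.68) + (8)²(0.2) + (9)²(0.12) = 22.52
Var(T) = E[T²] − (E[T])² = 22.52 − (2.68)² = 15.3376

15.3376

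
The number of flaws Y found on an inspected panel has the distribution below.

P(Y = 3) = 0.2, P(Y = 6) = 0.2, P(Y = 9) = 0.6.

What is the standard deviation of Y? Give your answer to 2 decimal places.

2.40

E[Y] = (3)(0.2) + (6)(0.2) + (9)(0.6) = 7.2
E[Y²] = (3)²(0.2) + (6)²(0.2) + (9)²(0.6) = 57.6
V(Y) = E[Y²] − (E[Y])² = 57.6 − (7.2)² = 5.76
SD(Y) = √5.76 ≈ 2.40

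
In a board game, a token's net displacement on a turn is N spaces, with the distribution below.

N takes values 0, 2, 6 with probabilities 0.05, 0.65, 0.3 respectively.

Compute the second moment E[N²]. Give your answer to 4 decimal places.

E[N²] = (0)²(0.05) + (2)²(0.65) + (6)²(0.3) = 13.4

13.4000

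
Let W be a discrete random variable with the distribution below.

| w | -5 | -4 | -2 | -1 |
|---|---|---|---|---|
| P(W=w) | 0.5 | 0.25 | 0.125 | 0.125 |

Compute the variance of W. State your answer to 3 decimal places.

2.109

E[W] = (-5)(0.5) + (-4)(0.25) + (-2)(0.125) + (-1)(0.125) = -3.875
E[W²] = (-5)²(0.5) + (-4)²(0.25) + (-2)²(0.125) + (-1)²(0.125) = 17.125
V(W) = E[W²] − (E[W])² = 17.125 − (-3.875)² = 2.109375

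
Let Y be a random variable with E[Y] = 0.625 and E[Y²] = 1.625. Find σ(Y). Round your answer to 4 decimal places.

1.1110

Var(Y) = 1.625 − (0.625)² = 1.234375
σ(Y) = √1.234375 ≈ 1.1110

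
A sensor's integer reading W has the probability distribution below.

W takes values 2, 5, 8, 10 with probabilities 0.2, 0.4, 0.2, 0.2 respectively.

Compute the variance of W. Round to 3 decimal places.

7.600

E[W] = (2)(0.2) + (5)(0.4) + (8)(0.2) + (10)(0.2) = 6
E[W²] = (2)²(0.2) + (5)²(0.4) + (8)²(0.2) + (10)²(0.2) = 43.6
var(W) = E[W²] − (E[W])² = 43.6 − (6)² = 7.6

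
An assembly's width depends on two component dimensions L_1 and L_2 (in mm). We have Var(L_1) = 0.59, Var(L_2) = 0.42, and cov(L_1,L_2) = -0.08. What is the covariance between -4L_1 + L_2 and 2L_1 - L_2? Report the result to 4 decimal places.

cov(-4L_1 + L_2, 2L_1 - L_2) = (-4)(2)Var(L_1) + (1)(-1)Var(L_2) + [(-4)(-1) + (1)(2)]cov(L_1,L_2)
= -8·0.59 + -1·0.42 + 6·-0.08 = -5.62

-5.6200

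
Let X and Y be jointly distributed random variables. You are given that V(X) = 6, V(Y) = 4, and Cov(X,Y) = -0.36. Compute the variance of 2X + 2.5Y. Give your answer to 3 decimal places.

V(2X + 2.5Y) = (2)²·V(X) + (2.5)²·V(Y) + 2·(2)·(2.5)·Cov(X,Y)
= 4·6 + 6.25·4 + 10·-0.36 = 45.4

45.400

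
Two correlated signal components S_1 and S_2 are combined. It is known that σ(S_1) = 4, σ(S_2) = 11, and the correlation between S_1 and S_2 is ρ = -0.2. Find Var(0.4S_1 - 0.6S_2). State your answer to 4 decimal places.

50.3440

Var(S_1) = (4)² = 16;  Var(S_2) = (11)² = 121
Cov(S_1,S_2) = ρ·σ(S_1)·σ(S_2) = -0.2·4·11 = -8.8
Var(0.4S_1 - 0.6S_2) = (0.4)²·Var(S_1) + (-0.6)²·Var(S_2) + 2·(0.4)·(-0.6)·Cov(S_1,S_2)
= 0.16·16 + 0.36·121 + -0.48·-8.8 = 50.344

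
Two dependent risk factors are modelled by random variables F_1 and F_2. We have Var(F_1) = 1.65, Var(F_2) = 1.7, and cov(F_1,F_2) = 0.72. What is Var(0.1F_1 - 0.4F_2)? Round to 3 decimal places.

0.231

Var(0.1F_1 - 0.4F_2) = (0.1)²·Var(F_1) + (-0.4)²·Var(F_2) + 2·(0.1)·(-0.4)·cov(F_1,F_2)
= 0.01·1.65 + 0.16·1.7 + -0.08·0.72 = 0.2309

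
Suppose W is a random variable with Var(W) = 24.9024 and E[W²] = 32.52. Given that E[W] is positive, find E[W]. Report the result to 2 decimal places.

(E[W])² = E[W²] − Var(W) = 32.52 − 24.9024 = 7.6176
E[W] = √7.6176 = 2.76

2.76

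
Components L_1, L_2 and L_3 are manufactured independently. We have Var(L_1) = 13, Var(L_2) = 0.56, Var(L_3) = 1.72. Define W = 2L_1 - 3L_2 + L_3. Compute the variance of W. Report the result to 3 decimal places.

By independence, Var(W) = (2)²Var(L_1) + (-3)²Var(L_2) + (1)²Var(L_3)
= (2)²·13 + (-3)²·0.56 + (1)²·1.72 = 58.76

58.760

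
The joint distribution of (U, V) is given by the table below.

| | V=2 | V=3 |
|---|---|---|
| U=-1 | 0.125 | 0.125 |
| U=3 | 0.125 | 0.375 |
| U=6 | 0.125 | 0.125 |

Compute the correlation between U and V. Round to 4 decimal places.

0.0259

E[U] = 2.75,  E[V] = 2.625
E[UV] = 7.25
Cov(U,V) = E[UV] − E[U]E[V] = 7.25 − (2.75)(2.625) = 0.03125
Var(U) = 6.1875,  Var(V) = 0.234375
ρ = 0.03125 / √(6.1875·0.234375) ≈ 0.0259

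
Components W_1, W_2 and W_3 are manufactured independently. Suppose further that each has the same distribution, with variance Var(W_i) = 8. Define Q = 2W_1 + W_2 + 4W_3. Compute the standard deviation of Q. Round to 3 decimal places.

12.961

By independence, Var(Q) = (2)²Var(W_1) + (1)²Var(W_2) + (4)²Var(W_3)
= (2)²·8 + (1)²·8 + (4)²·8 = 168
σ(Q) = √168 ≈ 12.961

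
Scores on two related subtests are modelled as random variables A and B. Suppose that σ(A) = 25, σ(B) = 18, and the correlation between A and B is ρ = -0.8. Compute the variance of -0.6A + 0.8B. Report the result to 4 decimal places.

Var(A) = (25)² = 625;  Var(B) = (18)² = 324
cov(A,B) = ρ·σ(A)·σ(B) = -0.8·25·18 = -360
Var(-0.6A + 0.8B) = (-0.6)²·Var(A) + (0.8)²·Var(B) + 2·(-0.6)·(0.8)·cov(A,B)
= 0.36·625 + 0.64·324 + -0.96·-360 = 777.96

777.9600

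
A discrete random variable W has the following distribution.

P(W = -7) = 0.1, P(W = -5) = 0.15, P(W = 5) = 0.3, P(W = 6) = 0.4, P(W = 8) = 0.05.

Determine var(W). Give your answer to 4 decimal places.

25.6275

E[W] = (-7)(0.1) + (-5)(0.15) + (5)(0.3) + (6)(0.4) + (8)(0.05) = 2.85
E[W²] = (-7)²(0.1) + (-5)²(0.15) + (5)²(0.3) + (6)²(0.4) + (8)²(0.05) = 33.75
var(W) = E[W²] − (E[W])² = 33.75 − (2.85)² = 25.6275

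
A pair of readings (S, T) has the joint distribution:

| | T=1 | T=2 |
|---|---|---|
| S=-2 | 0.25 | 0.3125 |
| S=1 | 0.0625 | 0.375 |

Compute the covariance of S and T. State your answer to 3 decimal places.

0.223

E[S] = -0.6875,  E[T] = 1.6875
E[ST] = -0.9375
Cov(S,T) = E[ST] − E[S]E[T] = -0.9375 − (-0.6875)(1.6875) = 0.22265625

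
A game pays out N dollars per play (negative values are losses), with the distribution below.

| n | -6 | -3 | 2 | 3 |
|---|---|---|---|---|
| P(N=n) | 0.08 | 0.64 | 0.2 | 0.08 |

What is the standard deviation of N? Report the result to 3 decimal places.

E[N] = (-6)(0.08) + (-3)(0.64) + (2)(0.2) + (3)(0.08) = -1.76
E[N²] = (-6)²(0.08) + (-3)²(0.64) + (2)²(0.2) + (3)²(0.08) = 10.16
Var(N) = E[N²] − (E[N])² = 10.16 − (-1.76)² = 7.0624
SD(N) = √7.0624 ≈ 2.658

2.658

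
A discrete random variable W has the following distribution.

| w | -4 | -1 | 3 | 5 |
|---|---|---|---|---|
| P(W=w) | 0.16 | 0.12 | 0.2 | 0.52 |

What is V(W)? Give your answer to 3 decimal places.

E[W] = (-4)(0.16) + (-1)(0.12) + (3)(0.2) + (5)(0.52) = 2.44
E[W²] = (-4)²(0.16) + (-1)²(0.12) + (3)²(0.2) + (5)²(0.52) = 17.48
V(W) = E[W²] − (E[W])² = 17.48 − (2.44)² = 11.5264

11.526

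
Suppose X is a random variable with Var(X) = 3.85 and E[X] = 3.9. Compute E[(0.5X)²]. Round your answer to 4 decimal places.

E[0.5X] = 0.5·3.9 = 1.95
Var(0.5X) = (0.5)²·3.85 = 0.9625
E[(0.5X)²] = Var((0.5X)) + (E[(0.5X)])² = 0.9625 + (1.95)² = 4.765

4.7650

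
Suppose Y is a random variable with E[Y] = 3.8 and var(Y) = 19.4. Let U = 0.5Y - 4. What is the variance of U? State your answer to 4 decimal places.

4.8500

var(0.5Y - 4) = (0.5)²·var(Y) = 0.25·19.4 = 4.85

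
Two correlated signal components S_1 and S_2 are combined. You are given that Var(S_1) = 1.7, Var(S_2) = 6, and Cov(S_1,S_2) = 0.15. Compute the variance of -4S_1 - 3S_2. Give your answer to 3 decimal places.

Var(-4S_1 - 3S_2) = (-4)²·Var(S_1) + (-3)²·Var(S_2) + 2·(-4)·(-3)·Cov(S_1,S_2)
= 16·1.7 + 9·6 + 24·0.15 = 84.8

84.800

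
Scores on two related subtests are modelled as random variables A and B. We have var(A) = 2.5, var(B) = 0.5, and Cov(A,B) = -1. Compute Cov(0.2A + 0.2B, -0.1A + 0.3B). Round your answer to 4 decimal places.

Cov(0.2A + 0.2B, -0.1A + 0.3B) = (0.2)(-0.1)var(A) + (0.2)(0.3)var(B) + [(0.2)(0.3) + (0.2)(-0.1)]Cov(A,B)
= -0.02·2.5 + 0.06·0.5 + 0.04·-1 = -0.06

-0.0600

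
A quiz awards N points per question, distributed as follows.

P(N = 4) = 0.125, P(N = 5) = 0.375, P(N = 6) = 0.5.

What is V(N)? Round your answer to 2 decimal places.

E[N] = (4)(0.125) + (5)(0.375) + (6)(0.5) = 5.375
E[N²] = (4)²(0.125) + (5)²(0.375) + (6)²(0.5) = 29.375
V(N) = E[N²] − (E[N])² = 29.375 − (5.375)² = 0.484375

0.48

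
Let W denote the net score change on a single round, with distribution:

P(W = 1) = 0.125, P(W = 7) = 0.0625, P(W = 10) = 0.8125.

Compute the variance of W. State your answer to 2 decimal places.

E[W] = (1)(0.125) + (7)(0.0625) + (10)(0.8125) = 8.6875
E[W²] = (1)²(0.125) + (7)²(0.0625) + (10)²(0.8125) = 84.4375
V(W) = E[W²] − (E[W])² = 84.4375 − (8.6875)² = 8.96484375

8.96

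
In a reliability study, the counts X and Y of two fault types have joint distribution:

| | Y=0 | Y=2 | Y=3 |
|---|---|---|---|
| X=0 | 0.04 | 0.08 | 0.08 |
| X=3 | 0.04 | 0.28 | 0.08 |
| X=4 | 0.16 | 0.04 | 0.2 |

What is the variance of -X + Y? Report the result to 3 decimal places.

3.754

E[X] = 2.8,  E[Y] = 1.88,  E[XY] = 5.12
Var(X) = 10 − (2.8)² = 2.16;  Var(Y) = 4.84 − (1.88)² = 1.3056
Cov(X,Y) = 5.12 − (2.8)(1.88) = -0.144
Var(-X + Y) = (-1)²·2.16 + (1)²·1.3056 + 2·(-1)·(1)·-0.144 = 3.7536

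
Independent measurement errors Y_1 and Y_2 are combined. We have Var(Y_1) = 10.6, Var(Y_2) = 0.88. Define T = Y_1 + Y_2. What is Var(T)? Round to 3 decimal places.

By independence, Var(T) = (1)²Var(Y_1) + (1)²Var(Y_2)
= (1)²·10.6 + (1)²·0.88 = 11.48

11.480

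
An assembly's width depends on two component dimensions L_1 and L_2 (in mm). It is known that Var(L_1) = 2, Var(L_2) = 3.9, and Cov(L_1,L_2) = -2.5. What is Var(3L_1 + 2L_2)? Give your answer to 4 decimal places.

3.6000

Var(3L_1 + 2L_2) = (3)²·Var(L_1) + (2)²·Var(L_2) + 2·(3)·(2)·Cov(L_1,L_2)
= 9·2 + 4·3.9 + 12·-2.5 = 3.6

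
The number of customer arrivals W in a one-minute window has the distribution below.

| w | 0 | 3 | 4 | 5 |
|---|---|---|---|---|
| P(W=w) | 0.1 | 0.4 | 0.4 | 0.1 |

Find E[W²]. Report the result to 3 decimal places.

12.500

E[W²] = (0)²(0.1) + (3)²(0.4) + (4)²(0.4) + (5)²(0.1) = 12.5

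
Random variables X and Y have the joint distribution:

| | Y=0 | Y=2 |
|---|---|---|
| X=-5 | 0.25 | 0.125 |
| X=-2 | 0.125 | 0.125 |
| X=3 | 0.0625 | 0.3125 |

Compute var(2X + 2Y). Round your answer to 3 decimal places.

E[X] = -1.25,  E[Y] = 1.125,  E[XY] = 0.125
var(X) = 13.75 − (-1.25)² = 12.1875;  var(Y) = 2.25 − (1.125)² = 0.984375
cov(X,Y) = 0.125 − (-1.25)(1.125) = 1.53125
var(2X + 2Y) = (2)²·12.1875 + (2)²·0.984375 + 2·(2)·(2)·1.53125 = 64.9375

64.938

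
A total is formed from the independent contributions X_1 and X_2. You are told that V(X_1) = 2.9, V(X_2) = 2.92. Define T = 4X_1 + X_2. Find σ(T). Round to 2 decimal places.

7.02

By independence, V(T) = (4)²V(X_1) + (1)²V(X_2)
= (4)²·2.9 + (1)²·2.92 = 49.32
σ(T) = √49.32 ≈ 7.02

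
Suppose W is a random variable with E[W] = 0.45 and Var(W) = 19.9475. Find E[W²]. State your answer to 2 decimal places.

20.15

E[W²] = Var(W) + (E[W])² = 19.9475 + (0.45)² = 20.15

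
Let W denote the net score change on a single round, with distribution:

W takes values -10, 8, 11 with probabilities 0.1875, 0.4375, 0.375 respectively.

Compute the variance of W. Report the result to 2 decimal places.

59.06

E[W] = (-10)(0.1875) + (8)(0.4375) + (11)(0.375) = 5.75
E[W²] = (-10)²(0.1875) + (8)²(0.4375) + (11)²(0.375) = 92.125
var(W) = E[W²] − (E[W])² = 92.125 − (5.75)² = 59.0625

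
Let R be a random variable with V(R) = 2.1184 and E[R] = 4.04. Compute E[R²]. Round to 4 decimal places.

18.4400

E[R²] = V(R) + (E[R])² = 2.1184 + (4.04)² = 18.44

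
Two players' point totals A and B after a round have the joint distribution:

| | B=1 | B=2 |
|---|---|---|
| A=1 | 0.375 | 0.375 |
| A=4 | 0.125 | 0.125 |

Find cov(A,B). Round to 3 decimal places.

E[A] = 1.75,  E[B] = 1.5
E[AB] = 2.625
cov(A,B) = E[AB] − E[A]E[B] = 2.625 − (1.75)(1.5) = 0

0.000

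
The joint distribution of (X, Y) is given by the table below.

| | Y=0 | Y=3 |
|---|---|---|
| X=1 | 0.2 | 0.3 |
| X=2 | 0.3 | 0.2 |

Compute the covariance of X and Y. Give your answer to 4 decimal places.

-0.1500

E[X] = 1.5,  E[Y] = 1.5
E[XY] = 2.1
Cov(X,Y) = E[XY] − E[X]E[Y] = 2.1 − (1.5)(1.5) = -0.15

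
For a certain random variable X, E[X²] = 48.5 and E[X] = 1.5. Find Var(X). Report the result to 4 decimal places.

Var(X) = 48.5 − (1.5)² = 46.25

46.2500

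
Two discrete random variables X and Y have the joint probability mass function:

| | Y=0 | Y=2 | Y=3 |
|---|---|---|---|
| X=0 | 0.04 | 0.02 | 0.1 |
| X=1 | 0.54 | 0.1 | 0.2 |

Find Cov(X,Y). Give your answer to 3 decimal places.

E[X] = 0.84,  E[Y] = 1.14
E[XY] = 0.8
Cov(X,Y) = E[XY] − E[X]E[Y] = 0.8 − (0.84)(1.14) = -0.1576

-0.158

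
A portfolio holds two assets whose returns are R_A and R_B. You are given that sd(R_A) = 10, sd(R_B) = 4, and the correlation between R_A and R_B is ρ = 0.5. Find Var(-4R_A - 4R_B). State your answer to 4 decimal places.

Var(R_A) = (10)² = 100;  Var(R_B) = (4)² = 16
cov(R_A,R_B) = ρ·sd(R_A)·sd(R_B) = 0.5·10·4 = 20
Var(-4R_A - 4R_B) = (-4)²·Var(R_A) + (-4)²·Var(R_B) + 2·(-4)·(-4)·cov(R_A,R_B)
= 16·100 + 16·16 + 32·20 = 2496

2496.0000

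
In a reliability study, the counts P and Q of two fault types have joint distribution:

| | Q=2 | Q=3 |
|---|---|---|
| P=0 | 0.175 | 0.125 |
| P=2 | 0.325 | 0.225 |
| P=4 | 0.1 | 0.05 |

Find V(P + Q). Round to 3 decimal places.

1.890

E[P] = 1.7,  E[Q] = 2.4,  E[PQ] = 4.05
V(P) = 4.6 − (1.7)² = 1.71;  V(Q) = 6 − (2.4)² = 0.24
Cov(P,Q) = 4.05 − (1.7)(2.4) = -0.03
V(P + Q) = (1)²·1.71 + (1)²·0.24 + 2·(1)·(1)·-0.03 = 1.89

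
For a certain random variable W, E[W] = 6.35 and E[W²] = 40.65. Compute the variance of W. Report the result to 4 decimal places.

0.3275

Var(W) = 40.65 − (6.35)² = 0.3275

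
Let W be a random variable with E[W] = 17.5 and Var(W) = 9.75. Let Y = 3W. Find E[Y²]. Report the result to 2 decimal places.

2844.00

E[3W] = 3·17.5 = 52.5
Var(3W) = (3)²·9.75 = 87.75
E[Y²] = Var(Y) + (E[Y])² = 87.75 + (52.5)² = 2844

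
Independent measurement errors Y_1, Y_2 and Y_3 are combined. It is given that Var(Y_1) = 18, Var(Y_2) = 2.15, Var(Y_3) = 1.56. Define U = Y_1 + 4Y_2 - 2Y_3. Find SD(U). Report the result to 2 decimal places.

7.66

By independence, Var(U) = (1)²Var(Y_1) + (4)²Var(Y_2) + (-2)²Var(Y_3)
= (1)²·18 + (4)²·2.15 + (-2)²·1.56 = 58.64
SD(U) = √58.64 ≈ 7.66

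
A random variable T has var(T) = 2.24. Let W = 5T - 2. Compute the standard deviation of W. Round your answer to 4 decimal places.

7.4833

var(5T - 2) = (5)²·2.24 = 56
σ(W) = √56 ≈ 7.4833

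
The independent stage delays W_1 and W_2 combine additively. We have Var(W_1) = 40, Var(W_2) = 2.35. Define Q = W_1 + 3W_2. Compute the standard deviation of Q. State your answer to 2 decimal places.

7.82

By independence, Var(Q) = (1)²Var(W_1) + (3)²Var(W_2)
= (1)²·40 + (3)²·2.35 = 61.15
SD(Q) = √61.15 ≈ 7.82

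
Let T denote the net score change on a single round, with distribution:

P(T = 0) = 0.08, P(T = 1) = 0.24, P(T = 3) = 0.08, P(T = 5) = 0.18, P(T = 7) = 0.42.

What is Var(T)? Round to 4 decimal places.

7.3776

E[T] = (0)(0.08) + (1)(0.24) + (3)(0.08) + (5)(0.18) + (7)(0.42) = 4.32
E[T²] = (0)²(0.08) + (1)²(0.24) + (3)²(0.08) + (5)²(0.18) + (7)²(0.42) = 26.04
Var(T) = E[T²] − (E[T])² = 26.04 − (4.32)² = 7.3776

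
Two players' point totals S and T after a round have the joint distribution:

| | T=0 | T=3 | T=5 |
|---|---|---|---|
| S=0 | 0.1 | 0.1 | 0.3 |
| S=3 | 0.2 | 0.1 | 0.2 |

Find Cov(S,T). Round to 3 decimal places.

E[S] = 1.5,  E[T] = 3.1
E[ST] = 3.9
Cov(S,T) = E[ST] − E[S]E[T] = 3.9 − (1.5)(3.1) = -0.75

-0.750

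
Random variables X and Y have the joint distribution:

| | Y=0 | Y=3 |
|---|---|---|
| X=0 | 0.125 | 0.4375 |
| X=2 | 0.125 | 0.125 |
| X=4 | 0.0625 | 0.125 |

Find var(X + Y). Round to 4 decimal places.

3.7148

E[X] = 1.25,  E[Y] = 2.0625,  E[XY] = 2.25
var(X) = 4 − (1.25)² = 2.4375;  var(Y) = 6.1875 − (2.0625)² = 1.93359375
Cov(X,Y) = 2.25 − (1.25)(2.0625) = -0.328125
var(X + Y) = (1)²·2.4375 + (1)²·1.93359375 + 2·(1)·(1)·-0.328125 = 3.71484375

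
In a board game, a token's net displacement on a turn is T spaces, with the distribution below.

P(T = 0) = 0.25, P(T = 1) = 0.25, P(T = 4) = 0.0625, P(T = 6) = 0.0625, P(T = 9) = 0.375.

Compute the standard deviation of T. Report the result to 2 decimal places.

3.98

E[T] = (0)(0.25) + (1)(0.25) + (4)(0.0625) + (6)(0.0625) + (9)(0.375) = 4.25
E[T²] = (0)²(0.25) + (1)²(0.25) + (4)²(0.0625) + (6)²(0.0625) + (9)²(0.375) = 33.875
V(T) = E[T²] − (E[T])² = 33.875 − (4.25)² = 15.8125
SD(T) = √15.8125 ≈ 3.98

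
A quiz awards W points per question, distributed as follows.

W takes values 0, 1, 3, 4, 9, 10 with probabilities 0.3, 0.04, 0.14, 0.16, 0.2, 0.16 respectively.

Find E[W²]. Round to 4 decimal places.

E[W²] = (0)²(0.3) + (1)²(0.04) + (3)²(0.14) + (4)²(0.16) + (9)²(0.2) + (10)²(0.16) = 36.06

36.0600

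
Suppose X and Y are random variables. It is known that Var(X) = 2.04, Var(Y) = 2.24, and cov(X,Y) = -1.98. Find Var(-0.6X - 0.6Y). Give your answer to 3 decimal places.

0.115

Var(-0.6X - 0.6Y) = (-0.6)²·Var(X) + (-0.6)²·Var(Y) + 2·(-0.6)·(-0.6)·cov(X,Y)
= 0.36·2.04 + 0.36·2.24 + 0.72·-1.98 = 0.1152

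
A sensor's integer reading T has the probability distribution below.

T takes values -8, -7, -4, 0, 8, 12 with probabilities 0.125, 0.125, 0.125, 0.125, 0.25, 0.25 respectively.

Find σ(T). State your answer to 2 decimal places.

E[T] = (-8)(0.125) + (-7)(0.125) + (-4)(0.125) + (0)(0.125) + (8)(0.25) + (12)(0.25) = 2.625
E[T²] = (-8)²(0.125) + (-7)²(0.125) + (-4)²(0.125) + (0)²(0.125) + (8)²(0.25) + (12)²(0.25) = 68.125
Var(T) = E[T²] − (E[T])² = 68.125 − (2.625)² = 61.234375
σ(T) = √61.234375 ≈ 7.83

7.83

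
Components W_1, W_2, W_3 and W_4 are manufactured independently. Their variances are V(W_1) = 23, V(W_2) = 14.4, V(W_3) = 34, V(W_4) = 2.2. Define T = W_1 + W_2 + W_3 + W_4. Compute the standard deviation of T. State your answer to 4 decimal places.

By independence, V(T) = (1)²V(W_1) + (1)²V(W_2) + (1)²V(W_3) + (1)²V(W_4)
= (1)²·23 + (1)²·14.4 + (1)²·34 + (1)²·2.2 = 73.6
SD(T) = √73.6 ≈ 8.5790

8.5790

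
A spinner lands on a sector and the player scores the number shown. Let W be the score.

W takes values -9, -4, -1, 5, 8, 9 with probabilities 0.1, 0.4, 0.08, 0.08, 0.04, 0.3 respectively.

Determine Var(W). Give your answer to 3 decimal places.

E[W] = (-9)(0.1) + (-4)(0.4) + (-1)(0.08) + (5)(0.08) + (8)(0.04) + (9)(0.3) = 0.84
E[W²] = (-9)²(0.1) + (-4)²(0.4) + (-1)²(0.08) + (5)²(0.08) + (8)²(0.04) + (9)²(0.3) = 43.44
Var(W) = E[W²] − (E[W])² = 43.44 − (0.84)² = 42.7344

42.734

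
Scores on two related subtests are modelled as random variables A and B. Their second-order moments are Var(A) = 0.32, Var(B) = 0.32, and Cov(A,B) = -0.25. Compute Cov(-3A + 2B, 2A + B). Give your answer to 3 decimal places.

-1.530

Cov(-3A + 2B, 2A + B) = (-3)(2)Var(A) + (2)(1)Var(B) + [(-3)(1) + (2)(2)]Cov(A,B)
= -6·0.32 + 2·0.32 + 1·-0.25 = -1.53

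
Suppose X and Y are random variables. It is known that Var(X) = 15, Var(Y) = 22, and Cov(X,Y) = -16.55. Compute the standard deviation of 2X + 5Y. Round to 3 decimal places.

16.703

Var(2X + 5Y) = (2)²·Var(X) + (5)²·Var(Y) + 2·(2)·(5)·Cov(X,Y)
= 4·15 + 25·22 + 20·-16.55 = 279
σ(2X + 5Y) = √279 ≈ 16.703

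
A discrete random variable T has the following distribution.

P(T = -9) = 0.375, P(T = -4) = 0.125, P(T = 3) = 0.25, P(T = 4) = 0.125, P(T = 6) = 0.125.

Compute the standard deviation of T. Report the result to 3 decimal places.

6.133

E[T] = (-9)(0.375) + (-4)(0.125) + (3)(0.25) + (4)(0.125) + (6)(0.125) = -1.875
E[T²] = (-9)²(0.375) + (-4)²(0.125) + (3)²(0.25) + (4)²(0.125) + (6)²(0.125) = 41.125
Var(T) = E[T²] − (E[T])² = 41.125 − (-1.875)² = 37.609375
sd(T) = √37.609375 ≈ 6.133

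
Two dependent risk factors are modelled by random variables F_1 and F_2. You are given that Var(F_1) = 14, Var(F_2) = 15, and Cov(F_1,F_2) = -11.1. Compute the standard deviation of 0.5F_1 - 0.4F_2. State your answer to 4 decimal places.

Var(0.5F_1 - 0.4F_2) = (0.5)²·Var(F_1) + (-0.4)²·Var(F_2) + 2·(0.5)·(-0.4)·Cov(F_1,F_2)
= 0.25·14 + 0.16·15 + -0.4·-11.1 = 10.34
SD(0.5F_1 - 0.4F_2) = √10.34 ≈ 3.2156

3.2156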